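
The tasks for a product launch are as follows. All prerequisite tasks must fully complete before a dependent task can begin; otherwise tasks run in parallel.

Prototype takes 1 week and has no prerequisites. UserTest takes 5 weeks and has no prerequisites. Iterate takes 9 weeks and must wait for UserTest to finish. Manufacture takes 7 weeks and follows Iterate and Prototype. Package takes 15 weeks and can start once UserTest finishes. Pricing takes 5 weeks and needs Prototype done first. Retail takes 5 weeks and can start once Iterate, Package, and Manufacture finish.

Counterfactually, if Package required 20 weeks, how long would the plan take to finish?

30

The binding path is UserTest→Iterate→Manufacture→Retail = 5+9+7+5 = 26; finish at 26 weeks.
Package has 1 week of float (longest path through it is 25).
New critical path: UserTest→Package→Retail = 5+20+5 = 30 ⇒ 30 weeks.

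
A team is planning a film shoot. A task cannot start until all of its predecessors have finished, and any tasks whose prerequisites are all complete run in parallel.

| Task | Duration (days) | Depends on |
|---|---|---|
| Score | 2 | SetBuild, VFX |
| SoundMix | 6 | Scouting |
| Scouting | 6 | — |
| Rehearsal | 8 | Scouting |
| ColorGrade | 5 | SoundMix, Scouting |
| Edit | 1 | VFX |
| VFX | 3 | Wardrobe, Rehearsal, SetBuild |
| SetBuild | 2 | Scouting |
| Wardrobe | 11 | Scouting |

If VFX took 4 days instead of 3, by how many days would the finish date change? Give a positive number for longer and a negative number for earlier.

Baseline: Scouting→Wardrobe→VFX→Score = 6+11+3+2 = 22 → 22 days.
VFX lies on that path, so at 4 days the path becomes 23 days.
No other chain overtakes it, so the finish is 23 days.
Change in finish: 23 − 22 = +1 days.

1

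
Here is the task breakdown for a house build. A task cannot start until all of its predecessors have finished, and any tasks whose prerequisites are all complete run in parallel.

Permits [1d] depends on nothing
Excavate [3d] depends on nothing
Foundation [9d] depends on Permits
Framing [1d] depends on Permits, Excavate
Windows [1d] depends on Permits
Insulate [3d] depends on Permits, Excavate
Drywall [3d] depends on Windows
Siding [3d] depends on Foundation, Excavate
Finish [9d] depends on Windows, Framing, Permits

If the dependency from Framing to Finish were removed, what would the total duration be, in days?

Before: longest chain Permits→Foundation→Siding = 1+9+3 = 13, finish 13.
Without Framing→Finish, Finish's earliest start moves from 4 to 2.
New critical path: Permits→Foundation→Siding = 1+9+3 = 13 ⇒ 13 days.

13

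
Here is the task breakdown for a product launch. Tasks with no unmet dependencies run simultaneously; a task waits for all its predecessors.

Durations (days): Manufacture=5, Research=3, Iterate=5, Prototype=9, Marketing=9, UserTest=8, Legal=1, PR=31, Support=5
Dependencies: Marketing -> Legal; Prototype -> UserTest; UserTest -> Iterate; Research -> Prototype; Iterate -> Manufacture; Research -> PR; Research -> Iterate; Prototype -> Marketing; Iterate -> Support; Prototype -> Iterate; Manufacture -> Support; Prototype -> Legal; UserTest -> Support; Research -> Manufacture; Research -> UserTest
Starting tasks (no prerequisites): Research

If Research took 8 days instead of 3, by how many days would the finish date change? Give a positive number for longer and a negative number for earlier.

Actual critical path: Research→Prototype→UserTest→Iterate→Manufacture→Support = 3+9+8+5+5+5 = 35 ⇒ 35 days.
Since Research is critical, the +5 change carries straight to that chain (now 40 days).
The critical path is still Research→Prototype→UserTest→Iterate→Manufacture→Support; finish is now 40 days.
Change in finish: 40 − 35 = +5 days.

5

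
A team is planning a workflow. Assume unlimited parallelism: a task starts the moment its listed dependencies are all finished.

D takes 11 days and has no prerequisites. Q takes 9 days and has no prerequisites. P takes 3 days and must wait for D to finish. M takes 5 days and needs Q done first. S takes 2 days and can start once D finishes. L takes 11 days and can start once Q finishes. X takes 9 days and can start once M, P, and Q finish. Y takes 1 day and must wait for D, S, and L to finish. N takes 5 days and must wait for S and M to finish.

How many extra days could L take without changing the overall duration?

Critical path: D→P→X = 11+3+9 = 23, so the finish is 23 days.
L finishes as early as 20 and must finish by 22.
So L can slip 22 − 20 = 2 days.

2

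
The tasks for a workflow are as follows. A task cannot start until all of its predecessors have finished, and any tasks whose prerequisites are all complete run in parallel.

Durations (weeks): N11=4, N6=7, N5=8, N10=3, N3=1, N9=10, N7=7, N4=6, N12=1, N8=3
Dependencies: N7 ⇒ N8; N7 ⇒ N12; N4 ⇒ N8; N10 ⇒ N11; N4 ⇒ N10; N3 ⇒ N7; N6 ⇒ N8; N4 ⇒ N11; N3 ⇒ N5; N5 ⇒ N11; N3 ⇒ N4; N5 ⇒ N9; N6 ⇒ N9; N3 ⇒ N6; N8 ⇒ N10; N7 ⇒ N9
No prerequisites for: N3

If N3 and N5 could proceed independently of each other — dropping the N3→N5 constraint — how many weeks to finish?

Original critical path: N3→N5→N9 = 1+8+10 = 19 ⇒ 19 weeks.
Without N3→N5, N5's earliest start moves from 1 to 0.
After: N3→N6→N8→N10→N11 = 1+7+3+3+4 = 18 → 18 weeks.

18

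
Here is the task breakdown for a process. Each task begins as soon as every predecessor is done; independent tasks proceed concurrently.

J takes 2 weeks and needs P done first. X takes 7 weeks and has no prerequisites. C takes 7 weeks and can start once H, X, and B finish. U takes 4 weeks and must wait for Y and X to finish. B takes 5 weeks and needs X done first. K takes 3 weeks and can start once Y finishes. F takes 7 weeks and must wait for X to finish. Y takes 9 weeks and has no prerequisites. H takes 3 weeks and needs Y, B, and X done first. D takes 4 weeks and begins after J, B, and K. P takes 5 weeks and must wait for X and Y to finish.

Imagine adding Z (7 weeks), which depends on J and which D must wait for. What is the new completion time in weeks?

Originally the schedule takes 22 weeks.
With Z inserted, D now waits for max(J, B, K, Z).
New critical path: Y→P→J→Z→D = 9+5+2+7+4 = 27 ⇒ 27 weeks.

27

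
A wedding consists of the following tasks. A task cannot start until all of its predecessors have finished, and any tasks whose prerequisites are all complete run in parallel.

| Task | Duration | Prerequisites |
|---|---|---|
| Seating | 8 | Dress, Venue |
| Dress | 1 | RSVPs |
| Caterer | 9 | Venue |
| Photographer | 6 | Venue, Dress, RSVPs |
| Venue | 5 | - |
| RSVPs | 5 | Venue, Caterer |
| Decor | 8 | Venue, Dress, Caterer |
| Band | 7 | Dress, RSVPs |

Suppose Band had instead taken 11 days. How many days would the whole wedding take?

Critical path before the change: Venue→Caterer→RSVPs→Dress→Seating = 5+9+5+1+8 = 28 giving 28 days.
The longest path through Band is only 27 days, so Band has float 1.
New critical path: Venue→Caterer→RSVPs→Dress→Band = 5+9+5+1+11 = 31 ⇒ 31 days.

31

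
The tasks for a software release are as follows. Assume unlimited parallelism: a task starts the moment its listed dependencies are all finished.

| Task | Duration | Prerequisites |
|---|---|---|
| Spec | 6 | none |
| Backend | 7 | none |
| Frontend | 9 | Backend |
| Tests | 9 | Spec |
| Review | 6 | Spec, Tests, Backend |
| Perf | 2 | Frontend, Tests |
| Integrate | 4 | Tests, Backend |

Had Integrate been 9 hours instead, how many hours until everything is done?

24

Baseline: Spec→Tests→Review = 6+9+6 = 21 → 21 hours.
The longest path through Integrate is only 19 hours, so Integrate has float 2.
New critical path: Spec→Tests→Integrate = 6+9+9 = 24 ⇒ 24 hours.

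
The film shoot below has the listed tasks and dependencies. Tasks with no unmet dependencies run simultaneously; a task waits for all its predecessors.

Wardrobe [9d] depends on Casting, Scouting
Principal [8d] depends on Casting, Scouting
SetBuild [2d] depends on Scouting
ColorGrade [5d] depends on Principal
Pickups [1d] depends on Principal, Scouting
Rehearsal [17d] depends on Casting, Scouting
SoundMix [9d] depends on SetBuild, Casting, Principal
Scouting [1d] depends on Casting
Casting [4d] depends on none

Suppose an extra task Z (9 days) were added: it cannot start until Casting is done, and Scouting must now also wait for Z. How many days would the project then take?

Originally the project takes 22 days.
With Z inserted, Scouting now waits for max(Casting, Z).
New critical path: Casting→Z→Scouting→Rehearsal = 4+9+1+17 = 31 ⇒ 31 days.

31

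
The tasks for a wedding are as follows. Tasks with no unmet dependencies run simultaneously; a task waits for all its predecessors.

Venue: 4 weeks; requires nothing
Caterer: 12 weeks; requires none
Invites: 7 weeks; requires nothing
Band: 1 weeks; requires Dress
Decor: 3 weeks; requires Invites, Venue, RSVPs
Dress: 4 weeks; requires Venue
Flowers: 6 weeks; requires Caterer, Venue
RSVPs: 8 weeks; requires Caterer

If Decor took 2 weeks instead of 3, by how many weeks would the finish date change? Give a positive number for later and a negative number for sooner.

-1

Critical path before the change: Caterer→RSVPs→Decor = 12+8+3 = 23 giving 23 weeks.
Decor lies on that path, so at 2 weeks the path becomes 22 weeks.
No other chain overtakes it, so the finish is 22 weeks.
Change in finish: 22 − 23 = -1 weeks.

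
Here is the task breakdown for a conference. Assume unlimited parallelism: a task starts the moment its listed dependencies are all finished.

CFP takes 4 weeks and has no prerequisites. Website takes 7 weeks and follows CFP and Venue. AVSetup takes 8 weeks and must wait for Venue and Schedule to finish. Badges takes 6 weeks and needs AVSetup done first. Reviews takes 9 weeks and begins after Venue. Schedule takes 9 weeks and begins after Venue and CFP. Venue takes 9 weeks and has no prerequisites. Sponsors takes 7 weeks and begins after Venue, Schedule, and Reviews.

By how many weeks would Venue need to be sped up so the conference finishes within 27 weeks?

Current finish: 32 weeks; target: 27.
Venue is on every critical path, so each week cut from Venue cuts the finish by one (this holds down to a finish of 27).
Need 32 − 27 = 5 weeks off Venue → Venue becomes 4 weeks, finish becomes 27.

5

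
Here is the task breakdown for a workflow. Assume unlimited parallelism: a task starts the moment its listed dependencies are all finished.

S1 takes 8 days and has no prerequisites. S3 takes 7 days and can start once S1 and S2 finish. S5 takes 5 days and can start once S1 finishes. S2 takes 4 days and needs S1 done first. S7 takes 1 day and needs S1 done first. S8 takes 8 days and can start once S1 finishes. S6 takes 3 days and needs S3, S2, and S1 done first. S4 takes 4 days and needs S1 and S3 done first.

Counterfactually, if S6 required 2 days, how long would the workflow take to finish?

23

Actual critical path: S1→S2→S3→S4 = 8+4+7+4 = 23 ⇒ 23 days.
S6 has 1 day of float (longest path through it is 22).
The critical path is still S1→S2→S3→S4; finish is now 23 days.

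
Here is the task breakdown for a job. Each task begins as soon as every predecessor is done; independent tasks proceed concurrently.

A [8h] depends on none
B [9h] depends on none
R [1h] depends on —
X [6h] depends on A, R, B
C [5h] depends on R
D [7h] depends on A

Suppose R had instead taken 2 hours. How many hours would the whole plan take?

15

Actual critical path: A→D = 8+7 = 15 ⇒ 15 hours.
The longest path through R is only 7 hours, so R has float 8.
That remains the longest chain; total 15 hours.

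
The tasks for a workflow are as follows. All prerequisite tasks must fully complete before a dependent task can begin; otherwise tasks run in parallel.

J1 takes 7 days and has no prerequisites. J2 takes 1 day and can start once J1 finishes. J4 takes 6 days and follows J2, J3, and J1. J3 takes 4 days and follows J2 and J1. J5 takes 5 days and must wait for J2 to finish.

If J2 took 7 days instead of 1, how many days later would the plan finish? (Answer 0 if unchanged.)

Baseline: J1→J2→J3→J4 = 7+1+4+6 = 18 → 18 days.
J2 is on the critical path; changing it to 7 makes that path 24 days.
The critical path is still J1→J2→J3→J4; finish is now 24 days.
Change in finish: 24 − 18 = +6 days.

6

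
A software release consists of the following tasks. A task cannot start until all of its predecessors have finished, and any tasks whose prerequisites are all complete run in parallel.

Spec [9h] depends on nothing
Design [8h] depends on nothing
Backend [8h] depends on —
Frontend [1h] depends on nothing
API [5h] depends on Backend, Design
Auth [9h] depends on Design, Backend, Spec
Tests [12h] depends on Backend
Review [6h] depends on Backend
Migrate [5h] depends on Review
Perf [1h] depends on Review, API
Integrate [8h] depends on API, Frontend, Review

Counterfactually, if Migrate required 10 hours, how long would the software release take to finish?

The binding path is Backend→Review→Integrate = 8+6+8 = 22; finish at 22 hours.
Migrate has 3 hours of float (longest path through it is 19).
Now Backend→Review→Migrate = 8+6+10 = 24 is longest, so the finish becomes 24 hours.

24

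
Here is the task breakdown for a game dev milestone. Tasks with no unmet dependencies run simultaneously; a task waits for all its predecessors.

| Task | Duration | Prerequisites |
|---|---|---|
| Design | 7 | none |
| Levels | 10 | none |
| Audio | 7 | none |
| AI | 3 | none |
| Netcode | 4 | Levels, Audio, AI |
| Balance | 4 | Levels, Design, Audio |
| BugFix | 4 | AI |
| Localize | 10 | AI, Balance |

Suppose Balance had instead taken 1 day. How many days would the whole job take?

Baseline: Levels→Balance→Localize = 10+4+10 = 24 → 24 days.
Since Balance is critical, the -3 change carries straight to that chain (now 21 days).
No other chain overtakes it, so the finish is 21 days.

21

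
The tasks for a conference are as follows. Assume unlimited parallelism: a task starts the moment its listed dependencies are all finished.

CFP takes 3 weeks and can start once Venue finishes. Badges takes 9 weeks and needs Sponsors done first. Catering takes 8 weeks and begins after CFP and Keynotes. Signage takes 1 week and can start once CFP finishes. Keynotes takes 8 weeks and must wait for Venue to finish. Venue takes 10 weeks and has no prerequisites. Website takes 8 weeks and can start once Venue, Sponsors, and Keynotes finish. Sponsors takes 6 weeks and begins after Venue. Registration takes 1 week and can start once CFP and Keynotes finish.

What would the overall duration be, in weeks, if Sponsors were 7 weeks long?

Critical path before the change: Venue→Keynotes→Website = 10+8+8 = 26 giving 26 weeks.
Sponsors has 1 week of float (longest path through it is 25).
The critical path is still Venue→Keynotes→Website; finish is now 26 weeks.

26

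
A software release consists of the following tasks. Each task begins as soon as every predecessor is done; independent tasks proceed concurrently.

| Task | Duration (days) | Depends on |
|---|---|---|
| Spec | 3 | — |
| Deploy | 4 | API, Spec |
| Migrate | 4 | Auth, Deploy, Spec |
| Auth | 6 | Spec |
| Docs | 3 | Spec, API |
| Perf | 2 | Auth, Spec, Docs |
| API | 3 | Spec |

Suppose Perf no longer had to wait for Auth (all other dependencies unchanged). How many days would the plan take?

14

Original critical path: Spec→API→Deploy→Migrate = 3+3+4+4 = 14 ⇒ 14 days.
Dropping Auth→Perf doesn't change Perf's earliest start (9); another predecessor still binds.
After: Spec→API→Deploy→Migrate = 3+3+4+4 = 14 → 14 days.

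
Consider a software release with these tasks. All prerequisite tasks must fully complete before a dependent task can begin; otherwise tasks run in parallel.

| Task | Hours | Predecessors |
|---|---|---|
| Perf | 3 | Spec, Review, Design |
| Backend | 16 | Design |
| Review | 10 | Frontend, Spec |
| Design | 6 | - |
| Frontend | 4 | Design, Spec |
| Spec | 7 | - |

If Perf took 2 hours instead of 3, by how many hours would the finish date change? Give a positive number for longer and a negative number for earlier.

-1

Actual critical path: Spec→Frontend→Review→Perf = 7+4+10+3 = 24 ⇒ 24 hours.
Perf lies on that path, so at 2 hours the path becomes 23 hours.
The critical path is still Spec→Frontend→Review→Perf; finish is now 23 hours.
Change in finish: 23 − 24 = -1 hours.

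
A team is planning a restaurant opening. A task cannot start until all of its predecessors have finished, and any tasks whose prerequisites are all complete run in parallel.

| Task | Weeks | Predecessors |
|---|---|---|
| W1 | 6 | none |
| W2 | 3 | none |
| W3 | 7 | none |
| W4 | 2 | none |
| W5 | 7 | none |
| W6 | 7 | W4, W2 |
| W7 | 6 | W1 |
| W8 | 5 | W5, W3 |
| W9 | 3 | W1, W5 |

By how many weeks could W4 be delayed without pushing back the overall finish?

Critical path: W1→W7 = 6+6 = 12, so the finish is 12 weeks.
The longest chain containing W4 totals 9 weeks.
Slack of W4 = 3 − 0 = 3 weeks.

3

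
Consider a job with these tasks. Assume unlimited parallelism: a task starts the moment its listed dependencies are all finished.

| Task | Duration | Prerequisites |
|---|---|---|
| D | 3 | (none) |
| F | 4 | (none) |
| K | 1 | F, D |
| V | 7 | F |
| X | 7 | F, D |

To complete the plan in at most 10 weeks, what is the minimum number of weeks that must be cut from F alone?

1

Current finish: 11 weeks; target: 10.
F is on every critical path, so each week cut from F cuts the finish by one (this holds down to a finish of 10).
Need 11 − 10 = 1 week off F → F becomes 3 weeks, finish becomes 10.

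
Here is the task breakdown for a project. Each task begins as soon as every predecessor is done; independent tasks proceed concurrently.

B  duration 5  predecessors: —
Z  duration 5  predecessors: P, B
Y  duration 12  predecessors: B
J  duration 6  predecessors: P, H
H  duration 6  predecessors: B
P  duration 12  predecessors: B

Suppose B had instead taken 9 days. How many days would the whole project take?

Critical path before the change: B→P→J = 5+12+6 = 23 giving 23 days.
Since B is critical, the +4 change carries straight to that chain (now 27 days).
That remains the longest chain; total 27 days.

27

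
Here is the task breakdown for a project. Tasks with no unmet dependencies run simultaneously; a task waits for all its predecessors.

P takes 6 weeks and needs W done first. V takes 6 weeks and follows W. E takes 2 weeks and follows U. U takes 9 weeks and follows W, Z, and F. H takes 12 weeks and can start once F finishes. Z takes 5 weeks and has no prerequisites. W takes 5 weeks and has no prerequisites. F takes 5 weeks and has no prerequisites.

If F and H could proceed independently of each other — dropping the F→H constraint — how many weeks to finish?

With the dependency in place, F→H = 5+12 = 17 sets the finish at 17 weeks.
Without F→H, H's earliest start moves from 5 to 0.
New critical path: Z→U→E = 5+9+2 = 16 ⇒ 16 weeks.

16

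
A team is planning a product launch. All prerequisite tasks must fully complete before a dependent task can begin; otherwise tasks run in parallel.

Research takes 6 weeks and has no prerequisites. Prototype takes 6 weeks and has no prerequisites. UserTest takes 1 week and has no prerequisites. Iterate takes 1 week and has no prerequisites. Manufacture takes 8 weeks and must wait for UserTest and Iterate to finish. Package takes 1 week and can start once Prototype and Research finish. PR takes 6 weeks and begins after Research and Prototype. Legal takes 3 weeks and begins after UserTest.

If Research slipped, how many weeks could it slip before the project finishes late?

0

The longest chain is Research→PR = 6+6 = 12; overall finish 12 weeks.
The longest chain containing Research totals 12 weeks.
Slack of Research = 0 − 0 = 0 weeks.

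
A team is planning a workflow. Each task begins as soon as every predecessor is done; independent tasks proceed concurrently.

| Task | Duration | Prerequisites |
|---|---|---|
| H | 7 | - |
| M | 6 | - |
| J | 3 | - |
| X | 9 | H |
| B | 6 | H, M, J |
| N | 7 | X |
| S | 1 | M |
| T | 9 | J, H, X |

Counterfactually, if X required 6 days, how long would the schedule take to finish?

Baseline: H→X→T = 7+9+9 = 25 → 25 days.
X lies on that path, so at 6 days the path becomes 22 days.
That remains the longest chain; total 22 days.

22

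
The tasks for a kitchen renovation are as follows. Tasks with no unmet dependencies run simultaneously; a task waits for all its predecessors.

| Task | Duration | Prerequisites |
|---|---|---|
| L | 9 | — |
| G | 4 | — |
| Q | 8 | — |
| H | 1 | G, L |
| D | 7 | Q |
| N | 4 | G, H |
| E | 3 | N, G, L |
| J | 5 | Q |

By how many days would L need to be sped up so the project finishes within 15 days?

Current finish: 17 days; target: 15.
L is on every critical path, so each day cut from L cuts the finish by one (this holds down to a finish of 15).
Need 17 − 15 = 2 days off L → L becomes 7 days, finish becomes 15.

2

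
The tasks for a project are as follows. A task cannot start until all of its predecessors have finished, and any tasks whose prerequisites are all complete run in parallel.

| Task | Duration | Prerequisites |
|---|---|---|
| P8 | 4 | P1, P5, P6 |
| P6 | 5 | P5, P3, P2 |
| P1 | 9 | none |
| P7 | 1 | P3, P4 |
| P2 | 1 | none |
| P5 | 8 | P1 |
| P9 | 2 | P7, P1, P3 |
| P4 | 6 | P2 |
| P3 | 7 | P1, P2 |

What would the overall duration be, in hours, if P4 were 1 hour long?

Actual critical path: P1→P5→P6→P8 = 9+8+5+4 = 26 ⇒ 26 hours.
The longest path through P4 is only 10 hours, so P4 has float 16.
The critical path is still P1→P5→P6→P8; finish is now 26 hours.

26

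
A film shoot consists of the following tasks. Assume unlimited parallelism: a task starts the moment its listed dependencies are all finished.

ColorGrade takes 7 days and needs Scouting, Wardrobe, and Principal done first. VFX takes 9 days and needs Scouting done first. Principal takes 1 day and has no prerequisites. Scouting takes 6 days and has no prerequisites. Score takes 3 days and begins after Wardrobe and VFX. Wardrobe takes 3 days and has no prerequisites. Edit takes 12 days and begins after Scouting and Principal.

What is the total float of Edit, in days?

Scouting→VFX→Score = 6+9+3 = 18 sets the makespan at 18 days.
The longest chain containing Edit totals 18 days.
So Edit can slip 18 − 18 = 0 days.

0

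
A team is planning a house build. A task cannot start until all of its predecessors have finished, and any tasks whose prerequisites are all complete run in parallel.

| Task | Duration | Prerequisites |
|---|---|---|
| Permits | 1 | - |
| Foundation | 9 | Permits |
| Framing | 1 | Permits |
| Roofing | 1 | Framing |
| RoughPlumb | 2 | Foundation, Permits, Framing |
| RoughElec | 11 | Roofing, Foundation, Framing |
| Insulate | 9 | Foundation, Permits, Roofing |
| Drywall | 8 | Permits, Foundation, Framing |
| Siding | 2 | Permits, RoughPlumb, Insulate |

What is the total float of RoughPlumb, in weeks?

Permits→Foundation→RoughElec = 1+9+11 = 21 sets the makespan at 21 weeks.
RoughPlumb finishes as early as 12 and must finish by 19.
Slack of RoughPlumb = 17 − 10 = 7 weeks.

7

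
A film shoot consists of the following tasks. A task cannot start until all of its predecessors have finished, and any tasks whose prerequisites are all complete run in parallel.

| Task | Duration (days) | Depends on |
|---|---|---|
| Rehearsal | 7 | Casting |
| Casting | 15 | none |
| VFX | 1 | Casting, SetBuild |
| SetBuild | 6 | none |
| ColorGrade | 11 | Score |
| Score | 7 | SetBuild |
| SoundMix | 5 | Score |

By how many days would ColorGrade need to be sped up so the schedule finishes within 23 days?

1

Current finish: 24 days; target: 23.
ColorGrade is on every critical path, so each day cut from ColorGrade cuts the finish by one (this holds down to a finish of 22).
Need 24 − 23 = 1 day off ColorGrade → ColorGrade becomes 10 days, finish becomes 23.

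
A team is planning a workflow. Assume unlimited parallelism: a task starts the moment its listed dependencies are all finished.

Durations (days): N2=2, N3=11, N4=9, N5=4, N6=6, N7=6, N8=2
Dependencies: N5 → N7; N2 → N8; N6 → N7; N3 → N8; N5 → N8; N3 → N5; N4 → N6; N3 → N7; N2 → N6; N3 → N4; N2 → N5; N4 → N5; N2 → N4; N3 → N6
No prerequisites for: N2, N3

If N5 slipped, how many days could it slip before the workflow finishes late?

2

N3→N4→N6→N7 = 11+9+6+6 = 32 sets the makespan at 32 days.
Longest path through N5: 30 days (earliest finish 24, latest finish 26).
Slack of N5 = 22 − 20 = 2 days.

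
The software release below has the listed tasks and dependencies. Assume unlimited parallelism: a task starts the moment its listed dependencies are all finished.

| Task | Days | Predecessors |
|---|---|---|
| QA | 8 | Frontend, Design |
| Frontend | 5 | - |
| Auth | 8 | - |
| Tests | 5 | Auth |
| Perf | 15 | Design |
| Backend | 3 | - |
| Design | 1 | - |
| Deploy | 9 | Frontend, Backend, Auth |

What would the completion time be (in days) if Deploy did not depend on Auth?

16

Before: longest chain Auth→Deploy = 8+9 = 17, finish 17.
Without Auth→Deploy, Deploy's earliest start moves from 8 to 5.
New critical path: Design→Perf = 1+15 = 16 ⇒ 16 days.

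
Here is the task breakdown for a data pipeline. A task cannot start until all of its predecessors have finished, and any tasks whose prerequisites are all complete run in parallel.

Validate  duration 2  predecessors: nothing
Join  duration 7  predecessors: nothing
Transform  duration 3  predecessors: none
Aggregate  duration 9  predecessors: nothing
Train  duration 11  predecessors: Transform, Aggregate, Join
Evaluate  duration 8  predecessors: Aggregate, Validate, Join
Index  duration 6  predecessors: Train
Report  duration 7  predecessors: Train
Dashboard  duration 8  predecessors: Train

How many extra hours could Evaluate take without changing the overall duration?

Aggregate→Train→Dashboard = 9+11+8 = 28 sets the makespan at 28 hours.
Longest path through Evaluate: 17 hours (earliest finish 17, latest finish 28).
So Evaluate can slip 28 − 17 = 11 hours.

11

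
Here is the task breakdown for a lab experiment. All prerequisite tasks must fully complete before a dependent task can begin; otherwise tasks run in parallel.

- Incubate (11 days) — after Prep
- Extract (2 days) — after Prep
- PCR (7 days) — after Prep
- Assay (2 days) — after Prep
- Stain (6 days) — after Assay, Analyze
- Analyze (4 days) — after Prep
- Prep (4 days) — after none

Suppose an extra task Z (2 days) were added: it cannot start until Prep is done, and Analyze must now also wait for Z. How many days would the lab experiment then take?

16

Originally the lab experiment takes 15 days.
With Z inserted, Analyze now waits for max(Prep, Z).
New critical path: Prep→Z→Analyze→Stain = 4+2+4+6 = 16 ⇒ 16 days.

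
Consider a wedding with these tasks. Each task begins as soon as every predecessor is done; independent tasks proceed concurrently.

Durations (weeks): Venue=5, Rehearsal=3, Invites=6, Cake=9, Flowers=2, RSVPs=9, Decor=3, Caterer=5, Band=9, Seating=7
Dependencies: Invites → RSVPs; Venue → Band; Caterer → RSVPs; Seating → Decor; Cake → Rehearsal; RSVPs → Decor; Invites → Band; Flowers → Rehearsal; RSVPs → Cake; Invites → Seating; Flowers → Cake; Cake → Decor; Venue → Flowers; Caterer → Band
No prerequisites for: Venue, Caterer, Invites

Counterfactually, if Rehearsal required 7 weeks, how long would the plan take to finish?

The binding path is Invites→RSVPs→Cake→Rehearsal = 6+9+9+3 = 27; finish at 27 weeks.
Since Rehearsal is critical, the +4 change carries straight to that chain (now 31 weeks).
No other chain overtakes it, so the finish is 31 weeks.

31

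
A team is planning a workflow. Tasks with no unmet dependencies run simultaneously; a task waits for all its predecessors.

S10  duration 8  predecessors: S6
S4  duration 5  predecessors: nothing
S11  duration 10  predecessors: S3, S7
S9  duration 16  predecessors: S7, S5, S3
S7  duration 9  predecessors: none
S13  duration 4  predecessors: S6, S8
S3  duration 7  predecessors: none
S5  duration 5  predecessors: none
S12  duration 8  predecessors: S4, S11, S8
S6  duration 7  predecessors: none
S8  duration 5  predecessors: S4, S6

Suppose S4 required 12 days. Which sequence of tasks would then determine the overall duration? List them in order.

S7, S11, S12

As given, the longest chain is S7→S11→S12 = 9+10+8 = 27, so the finish is 27 days.
S4 has 9 days of float (longest path through it is 18).
That remains the longest chain; total 27 days.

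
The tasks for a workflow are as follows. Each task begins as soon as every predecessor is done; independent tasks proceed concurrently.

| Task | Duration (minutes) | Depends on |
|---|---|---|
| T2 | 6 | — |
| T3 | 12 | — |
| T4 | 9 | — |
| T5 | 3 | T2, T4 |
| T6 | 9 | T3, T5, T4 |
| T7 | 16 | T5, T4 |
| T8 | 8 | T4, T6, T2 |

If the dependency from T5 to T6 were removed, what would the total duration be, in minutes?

29

With the dependency in place, T3→T6→T8 = 12+9+8 = 29 sets the finish at 29 minutes.
Dropping T5→T6 doesn't change T6's earliest start (12); another predecessor still binds.
The longest chain is now T3→T6→T8 = 12+9+8 = 29, so the workflow takes 29 minutes.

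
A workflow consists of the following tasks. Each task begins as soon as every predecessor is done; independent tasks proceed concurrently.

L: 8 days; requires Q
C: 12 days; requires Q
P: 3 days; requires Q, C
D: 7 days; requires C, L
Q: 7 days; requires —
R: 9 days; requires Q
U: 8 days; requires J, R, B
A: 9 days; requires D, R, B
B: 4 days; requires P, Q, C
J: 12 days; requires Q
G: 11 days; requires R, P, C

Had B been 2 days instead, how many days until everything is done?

35

Actual critical path: Q→C→P→B→A = 7+12+3+4+9 = 35 ⇒ 35 days.
B is on the critical path; changing it to 2 makes that path 33 days.
Now Q→C→D→A = 7+12+7+9 = 35 is longest, so the finish becomes 35 days.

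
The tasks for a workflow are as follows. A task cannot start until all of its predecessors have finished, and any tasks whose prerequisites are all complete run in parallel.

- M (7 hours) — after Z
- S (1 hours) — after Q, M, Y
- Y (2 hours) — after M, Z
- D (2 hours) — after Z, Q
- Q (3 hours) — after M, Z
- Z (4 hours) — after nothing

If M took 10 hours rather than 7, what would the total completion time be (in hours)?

19

Baseline: Z→M→Q→D = 4+7+3+2 = 16 → 16 hours.
Since M is critical, the +3 change carries straight to that chain (now 19 hours).
The critical path is still Z→M→Q→D; finish is now 19 hours.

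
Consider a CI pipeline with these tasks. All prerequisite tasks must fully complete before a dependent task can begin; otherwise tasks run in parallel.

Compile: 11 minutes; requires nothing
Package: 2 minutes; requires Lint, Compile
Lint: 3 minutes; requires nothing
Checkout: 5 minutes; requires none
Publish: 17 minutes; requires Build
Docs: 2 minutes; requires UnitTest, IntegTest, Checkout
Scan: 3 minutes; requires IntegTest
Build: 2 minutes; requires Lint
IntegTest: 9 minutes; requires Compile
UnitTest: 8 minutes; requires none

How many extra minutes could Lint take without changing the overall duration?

1

The longest chain is Compile→IntegTest→Scan = 11+9+3 = 23; overall finish 23 minutes.
Longest path through Lint: 22 minutes (earliest finish 3, latest finish 4).
Slack of Lint = 1 − 0 = 1 minute.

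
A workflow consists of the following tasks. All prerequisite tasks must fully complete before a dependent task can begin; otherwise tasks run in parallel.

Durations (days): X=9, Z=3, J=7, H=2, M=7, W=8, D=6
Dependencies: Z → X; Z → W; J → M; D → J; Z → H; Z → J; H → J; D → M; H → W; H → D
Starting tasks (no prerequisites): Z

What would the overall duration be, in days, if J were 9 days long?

27

Critical path before the change: Z→H→D→J→M = 3+2+6+7+7 = 25 giving 25 days.
J is on the critical path; changing it to 9 makes that path 27 days.
That remains the longest chain; total 27 days.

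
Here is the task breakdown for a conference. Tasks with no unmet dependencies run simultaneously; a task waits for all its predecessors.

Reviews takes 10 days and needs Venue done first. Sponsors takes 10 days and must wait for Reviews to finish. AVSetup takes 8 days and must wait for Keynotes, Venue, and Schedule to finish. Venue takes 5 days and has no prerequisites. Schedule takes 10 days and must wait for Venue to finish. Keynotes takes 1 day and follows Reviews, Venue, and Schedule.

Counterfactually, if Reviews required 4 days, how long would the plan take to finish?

Baseline: Venue→Reviews→Sponsors = 5+10+10 = 25 → 25 days.
Since Reviews is critical, the -6 change carries straight to that chain (now 19 days).
The binding chain switches to Venue→Schedule→Keynotes→AVSetup = 5+10+1+8 = 24; finish 24 days.

24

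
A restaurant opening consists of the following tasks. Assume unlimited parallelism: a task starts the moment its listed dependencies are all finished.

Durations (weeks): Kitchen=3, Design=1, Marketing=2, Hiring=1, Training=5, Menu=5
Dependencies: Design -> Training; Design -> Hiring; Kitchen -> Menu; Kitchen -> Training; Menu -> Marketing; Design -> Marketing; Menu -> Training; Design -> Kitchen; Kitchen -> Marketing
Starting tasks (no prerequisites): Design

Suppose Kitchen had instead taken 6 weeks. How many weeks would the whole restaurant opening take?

17

Actual critical path: Design→Kitchen→Menu→Training = 1+3+5+5 = 14 ⇒ 14 weeks.
Kitchen lies on that path, so at 6 weeks the path becomes 17 weeks.
That remains the longest chain; total 17 weeks.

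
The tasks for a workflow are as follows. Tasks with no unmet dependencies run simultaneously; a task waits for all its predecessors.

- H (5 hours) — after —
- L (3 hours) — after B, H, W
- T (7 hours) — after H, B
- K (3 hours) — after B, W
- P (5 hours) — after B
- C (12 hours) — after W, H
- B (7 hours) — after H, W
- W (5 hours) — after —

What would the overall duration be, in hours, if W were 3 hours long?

19

The binding path is W→B→T = 5+7+7 = 19; finish at 19 hours.
W is on the critical path; changing it to 3 makes that path 17 hours.
The binding chain switches to H→B→T = 5+7+7 = 19; finish 19 hours.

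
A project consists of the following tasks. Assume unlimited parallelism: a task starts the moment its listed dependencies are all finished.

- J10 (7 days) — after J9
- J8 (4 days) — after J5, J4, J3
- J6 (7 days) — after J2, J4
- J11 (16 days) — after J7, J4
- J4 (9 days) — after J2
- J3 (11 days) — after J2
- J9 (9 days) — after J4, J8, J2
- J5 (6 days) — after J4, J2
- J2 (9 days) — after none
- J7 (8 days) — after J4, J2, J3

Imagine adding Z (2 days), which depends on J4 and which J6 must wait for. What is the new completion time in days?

44

Originally the job takes 44 days.
With Z inserted, J6 now waits for max(J2, J4, Z).
New critical path: J2→J3→J7→J11 = 9+11+8+16 = 44 ⇒ 44 days.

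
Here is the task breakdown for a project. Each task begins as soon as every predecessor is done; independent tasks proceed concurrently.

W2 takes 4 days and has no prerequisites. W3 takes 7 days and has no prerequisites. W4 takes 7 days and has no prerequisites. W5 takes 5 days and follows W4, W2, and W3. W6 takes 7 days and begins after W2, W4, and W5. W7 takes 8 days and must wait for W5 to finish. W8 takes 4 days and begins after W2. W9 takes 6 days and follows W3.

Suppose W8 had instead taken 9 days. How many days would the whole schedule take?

Actual critical path: W3→W5→W7 = 7+5+8 = 20 ⇒ 20 days.
The longest path through W8 is only 8 days, so W8 has float 12.
No other chain overtakes it, so the finish is 20 days.

20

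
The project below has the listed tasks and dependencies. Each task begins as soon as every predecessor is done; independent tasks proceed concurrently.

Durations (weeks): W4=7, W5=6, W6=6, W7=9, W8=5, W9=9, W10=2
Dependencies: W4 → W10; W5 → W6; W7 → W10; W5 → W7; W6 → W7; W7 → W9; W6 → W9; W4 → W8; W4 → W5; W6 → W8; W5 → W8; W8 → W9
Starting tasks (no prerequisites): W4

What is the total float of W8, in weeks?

W4→W5→W6→W7→W9 = 7+6+6+9+9 = 37 sets the makespan at 37 weeks.
Longest path through W8: 33 weeks (earliest finish 24, latest finish 28).
Float = 37 − 33 = 4.

4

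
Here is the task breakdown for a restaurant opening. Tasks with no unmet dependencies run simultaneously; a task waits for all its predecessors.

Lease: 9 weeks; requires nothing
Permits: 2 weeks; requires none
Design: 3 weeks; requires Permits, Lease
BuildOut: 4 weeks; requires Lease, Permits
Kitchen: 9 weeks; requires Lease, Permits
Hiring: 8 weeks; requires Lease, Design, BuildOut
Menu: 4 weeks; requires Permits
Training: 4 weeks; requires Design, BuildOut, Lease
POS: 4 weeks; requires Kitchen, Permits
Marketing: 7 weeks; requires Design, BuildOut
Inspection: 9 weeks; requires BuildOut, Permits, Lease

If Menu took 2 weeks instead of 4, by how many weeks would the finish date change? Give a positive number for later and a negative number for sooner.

Actual critical path: Lease→BuildOut→Inspection = 9+4+9 = 22 ⇒ 22 weeks.
Menu is off the critical path — its longest chain is 6 weeks, giving 16 of slack.
The critical path is still Lease→BuildOut→Inspection; finish is now 22 weeks.
Change in finish: 22 − 22 = +0 weeks.

0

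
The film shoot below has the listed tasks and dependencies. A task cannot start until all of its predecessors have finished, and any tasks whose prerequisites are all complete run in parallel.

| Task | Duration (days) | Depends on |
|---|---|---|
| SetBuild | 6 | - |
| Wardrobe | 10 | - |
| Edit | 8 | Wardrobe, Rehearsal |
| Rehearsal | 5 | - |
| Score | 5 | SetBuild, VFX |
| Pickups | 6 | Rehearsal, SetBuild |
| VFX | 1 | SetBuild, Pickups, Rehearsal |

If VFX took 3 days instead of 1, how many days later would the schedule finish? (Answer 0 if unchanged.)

2

The binding path is SetBuild→Pickups→VFX→Score = 6+6+1+5 = 18; finish at 18 days.
Since VFX is critical, the +2 change carries straight to that chain (now 20 days).
The critical path is still SetBuild→Pickups→VFX→Score; finish is now 20 days.
Change in finish: 20 − 18 = +2 days.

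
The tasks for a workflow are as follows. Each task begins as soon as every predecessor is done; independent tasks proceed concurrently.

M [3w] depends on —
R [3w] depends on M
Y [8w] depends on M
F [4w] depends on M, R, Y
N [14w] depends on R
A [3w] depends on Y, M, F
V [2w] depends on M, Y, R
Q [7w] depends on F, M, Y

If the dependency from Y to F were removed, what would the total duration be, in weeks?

Original critical path: M→Y→F→Q = 3+8+4+7 = 22 ⇒ 22 weeks.
Without Y→F, F's earliest start moves from 11 to 6.
New critical path: M→R→N = 3+3+14 = 20 ⇒ 20 weeks.

20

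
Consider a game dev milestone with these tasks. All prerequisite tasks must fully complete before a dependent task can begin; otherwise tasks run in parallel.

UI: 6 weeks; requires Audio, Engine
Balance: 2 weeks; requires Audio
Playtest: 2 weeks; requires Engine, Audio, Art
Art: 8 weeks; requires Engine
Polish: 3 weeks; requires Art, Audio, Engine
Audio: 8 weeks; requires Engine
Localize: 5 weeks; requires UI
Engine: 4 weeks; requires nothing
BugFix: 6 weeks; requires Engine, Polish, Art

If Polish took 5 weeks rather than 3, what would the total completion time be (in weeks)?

23

The binding path is Engine→Audio→UI→Localize = 4+8+6+5 = 23; finish at 23 weeks.
Polish has 2 weeks of float (longest path through it is 21).
New critical path: Engine→Art→Polish→BugFix = 4+8+5+6 = 23 ⇒ 23 weeks.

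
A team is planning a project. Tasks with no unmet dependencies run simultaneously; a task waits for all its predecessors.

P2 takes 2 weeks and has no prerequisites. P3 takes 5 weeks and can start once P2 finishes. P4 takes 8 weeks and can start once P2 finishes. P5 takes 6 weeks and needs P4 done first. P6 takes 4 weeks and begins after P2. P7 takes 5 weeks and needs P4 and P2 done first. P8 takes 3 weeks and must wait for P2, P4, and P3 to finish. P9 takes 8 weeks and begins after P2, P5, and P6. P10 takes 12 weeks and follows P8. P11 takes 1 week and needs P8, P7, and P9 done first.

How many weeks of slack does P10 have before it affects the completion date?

0

Critical path: P2→P4→P5→P9→P11 = 2+8+6+8+1 = 25, so the finish is 25 weeks.
P10 finishes as early as 25 and must finish by 25.
Slack of P10 = 13 − 13 = 0 weeks.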